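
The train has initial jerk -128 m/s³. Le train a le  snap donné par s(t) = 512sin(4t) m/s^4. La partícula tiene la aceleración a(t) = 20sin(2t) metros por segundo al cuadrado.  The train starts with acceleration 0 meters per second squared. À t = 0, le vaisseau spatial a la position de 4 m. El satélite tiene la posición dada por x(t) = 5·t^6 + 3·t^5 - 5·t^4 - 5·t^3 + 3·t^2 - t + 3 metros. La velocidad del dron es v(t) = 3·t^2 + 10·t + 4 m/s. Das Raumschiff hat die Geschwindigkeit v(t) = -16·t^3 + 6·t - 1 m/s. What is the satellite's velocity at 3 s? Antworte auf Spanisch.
Partiendo de la posición x(t) = 5·t^6 + 3·t^5 - 5·t^4 - 5·t^3 + 3·t^2 - t + 3, tomamos 1 derivada. La derivada de la posición da la velocidad: v(t) = 30·t^5 + 15·t^4 - 20·t^3 - 15·t^2 + 6·t - 1. Usando v(t) = 30·t^5 + 15·t^4 - 20·t^3 - 15·t^2 + 6·t - 1 y sustituyendo t = 3, encontramos v = 7847.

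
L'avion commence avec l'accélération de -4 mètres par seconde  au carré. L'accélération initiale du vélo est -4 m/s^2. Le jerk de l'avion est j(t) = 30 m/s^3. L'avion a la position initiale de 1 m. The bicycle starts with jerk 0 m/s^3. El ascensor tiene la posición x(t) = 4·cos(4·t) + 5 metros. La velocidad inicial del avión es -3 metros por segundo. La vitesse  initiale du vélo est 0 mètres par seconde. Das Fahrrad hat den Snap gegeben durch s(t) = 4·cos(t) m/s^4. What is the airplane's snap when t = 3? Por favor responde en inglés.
To solve this, we need to take 1 derivative of our jerk equation j(t) = 30. The derivative of jerk gives snap: s(t) = 0. From the given snap equation s(t) = 0, we substitute t = 3 to get s = 0.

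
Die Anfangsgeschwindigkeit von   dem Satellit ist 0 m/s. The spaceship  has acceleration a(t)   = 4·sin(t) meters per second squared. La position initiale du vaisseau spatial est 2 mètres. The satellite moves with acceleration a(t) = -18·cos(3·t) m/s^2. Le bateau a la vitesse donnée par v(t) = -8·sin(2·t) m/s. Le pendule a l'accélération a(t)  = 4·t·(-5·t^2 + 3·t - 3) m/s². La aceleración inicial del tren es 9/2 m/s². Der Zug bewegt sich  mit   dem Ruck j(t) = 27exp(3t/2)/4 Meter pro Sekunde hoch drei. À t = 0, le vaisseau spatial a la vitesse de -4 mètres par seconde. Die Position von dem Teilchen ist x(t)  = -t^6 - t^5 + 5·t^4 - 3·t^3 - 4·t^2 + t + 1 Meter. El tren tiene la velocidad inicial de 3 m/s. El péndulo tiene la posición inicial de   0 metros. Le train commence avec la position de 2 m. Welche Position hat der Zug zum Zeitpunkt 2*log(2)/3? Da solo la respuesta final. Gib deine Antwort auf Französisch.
La réponse est 4.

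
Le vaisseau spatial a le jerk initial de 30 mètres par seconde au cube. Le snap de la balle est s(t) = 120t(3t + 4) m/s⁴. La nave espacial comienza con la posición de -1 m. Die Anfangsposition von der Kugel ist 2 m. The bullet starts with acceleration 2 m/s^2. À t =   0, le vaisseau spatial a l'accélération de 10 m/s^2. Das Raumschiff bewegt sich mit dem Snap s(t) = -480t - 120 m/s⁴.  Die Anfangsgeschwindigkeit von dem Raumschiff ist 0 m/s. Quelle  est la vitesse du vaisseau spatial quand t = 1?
En partant du snap s(t) = -480·t - 120, nous prenons 3 primitives. L'intégrale du snap est le jerk. En utilisant j(0) = 30, nous obtenons j(t) = -240·t^2 - 120·t + 30. En intégrant le jerk et en utilisant la condition initiale a(0) = 10, nous obtenons a(t) = -80·t^3 - 60·t^2 + 30·t + 10. L'intégrale de l'accélération est la vitesse. En utilisant v(0) = 0, nous obtenons v(t) = 5·t·(-4·t^3 - 4·t^2 + 3·t + 2). Nous avons la vitesse v(t) = 5·t·(-4·t^3 - 4·t^2 + 3·t + 2). En substituant t = 1: v(1) = -15.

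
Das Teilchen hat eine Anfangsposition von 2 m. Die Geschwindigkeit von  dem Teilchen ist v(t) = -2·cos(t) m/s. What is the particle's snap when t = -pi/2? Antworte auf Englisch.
To solve this, we need to take 3 derivatives of our velocity equation v(t) = -2·cos(t). Taking d/dt of v(t), we find a(t) = 2·sin(t). The derivative of acceleration gives jerk: j(t) = 2·cos(t). Differentiating jerk, we get snap: s(t) = -2·sin(t). Using s(t) = -2·sin(t) and substituting t = -pi/2, we find s = 2.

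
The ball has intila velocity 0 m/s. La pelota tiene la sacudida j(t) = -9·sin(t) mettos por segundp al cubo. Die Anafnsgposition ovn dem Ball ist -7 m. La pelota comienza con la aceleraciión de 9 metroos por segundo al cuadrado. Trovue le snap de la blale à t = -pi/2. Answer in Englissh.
To solve this, we need to take 1 derivative of our jerk equation j(t) = -9·sin(t). Taking d/dt of j(t), we find s(t) = -9·cos(t). We have snap s(t) = -9·cos(t). Substituting t = -pi/2: s(-pi/2) = 0.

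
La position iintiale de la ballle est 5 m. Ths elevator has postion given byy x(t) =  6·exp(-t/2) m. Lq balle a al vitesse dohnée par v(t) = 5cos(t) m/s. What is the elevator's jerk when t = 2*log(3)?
To solve this, we need to take 3 derivatives of our position equation x(t) = 6·exp(-t/2). The derivative of position gives velocity: v(t) = -3·exp(-t/2). Taking d/dt of v(t), we find a(t) = 3·exp(-t/2)/2. Taking d/dt of a(t), we find j(t) = -3·exp(-t/2)/4. From the given jerk equation j(t) = -3·exp(-t/2)/4, we substitute t = 2*log(3) to get j = -1/4.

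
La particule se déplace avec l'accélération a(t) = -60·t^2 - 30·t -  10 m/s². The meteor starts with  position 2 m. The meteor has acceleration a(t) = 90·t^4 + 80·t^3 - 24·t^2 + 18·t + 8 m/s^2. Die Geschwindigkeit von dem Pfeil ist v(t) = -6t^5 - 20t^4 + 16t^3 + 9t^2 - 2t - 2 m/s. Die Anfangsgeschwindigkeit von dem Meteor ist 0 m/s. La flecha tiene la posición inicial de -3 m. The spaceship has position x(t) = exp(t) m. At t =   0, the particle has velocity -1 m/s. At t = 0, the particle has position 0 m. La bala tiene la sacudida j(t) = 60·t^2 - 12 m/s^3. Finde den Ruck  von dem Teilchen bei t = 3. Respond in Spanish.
Debemos derivar nuestra ecuación de la aceleración a(t) = -60·t^2 - 30·t - 10 1 vez. Tomando d/dt de a(t), encontramos j(t) = -120·t - 30. De la ecuación de la sacudida j(t) = -120·t - 30, sustituimos t = 3 para obtener j = -390.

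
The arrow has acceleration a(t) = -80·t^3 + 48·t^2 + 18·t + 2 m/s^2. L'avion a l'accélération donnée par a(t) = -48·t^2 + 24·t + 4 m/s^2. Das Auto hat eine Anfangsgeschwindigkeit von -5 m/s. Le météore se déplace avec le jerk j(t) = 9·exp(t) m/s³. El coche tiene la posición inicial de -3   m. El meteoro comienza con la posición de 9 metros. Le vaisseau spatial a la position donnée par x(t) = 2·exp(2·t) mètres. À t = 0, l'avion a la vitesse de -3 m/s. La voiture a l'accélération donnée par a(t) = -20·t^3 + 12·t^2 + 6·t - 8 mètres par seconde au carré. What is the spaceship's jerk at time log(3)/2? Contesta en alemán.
Wir müssen unsere Gleichung für die Position x(t) = 2·exp(2·t) 3-mal ableiten. Durch Ableiten von der Position erhalten wir die Geschwindigkeit: v(t) = 4·exp(2·t). Die Ableitung von der Geschwindigkeit ergibt die Beschleunigung: a(t) = 8·exp(2·t). Die Ableitung von der Beschleunigung ergibt den Ruck: j(t) = 16·exp(2·t). Wir haben den Ruck j(t) = 16·exp(2·t). Durch Einsetzen von t = log(3)/2: j(log(3)/2) = 48.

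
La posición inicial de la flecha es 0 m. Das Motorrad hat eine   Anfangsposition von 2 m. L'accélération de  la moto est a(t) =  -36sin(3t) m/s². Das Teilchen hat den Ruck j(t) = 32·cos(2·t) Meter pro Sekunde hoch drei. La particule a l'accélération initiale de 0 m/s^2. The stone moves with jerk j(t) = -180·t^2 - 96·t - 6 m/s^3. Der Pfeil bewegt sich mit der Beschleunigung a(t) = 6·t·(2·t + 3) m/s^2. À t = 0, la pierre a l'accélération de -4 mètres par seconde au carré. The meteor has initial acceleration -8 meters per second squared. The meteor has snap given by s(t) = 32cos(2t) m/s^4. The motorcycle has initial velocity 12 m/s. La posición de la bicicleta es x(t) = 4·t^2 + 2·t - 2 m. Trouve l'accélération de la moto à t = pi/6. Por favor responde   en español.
Usando a(t) = -36·sin(3·t) y sustituyendo t = pi/6, encontramos a = -36.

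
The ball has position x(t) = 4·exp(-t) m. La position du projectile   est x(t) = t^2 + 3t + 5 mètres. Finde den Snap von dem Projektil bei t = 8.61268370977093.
Um dies zu lösen, müssen wir 4 Ableitungen unserer Gleichung für die Position x(t) = t^2 + 3·t + 5 nehmen. Durch Ableiten von der Position erhalten wir die Geschwindigkeit: v(t) = 2·t + 3. Mit d/dt von v(t) finden wir a(t) = 2. Die Ableitung von der Beschleunigung ergibt den Ruck: j(t) = 0. Die Ableitung von dem Ruck ergibt den Snap: s(t) = 0. Aus der Gleichung für den Snap s(t) = 0, setzen wir t = 8.61268370977093 ein und erhalten s = 0.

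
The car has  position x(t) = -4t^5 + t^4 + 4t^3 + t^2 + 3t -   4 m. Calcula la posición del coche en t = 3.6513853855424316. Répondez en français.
De l'équation de la position x(t) = -4·t^5 + t^4 + 4·t^3 + t^2 + 3·t - 4, nous substituons t = 3.6513853855424316 pour obtenir x = -2203.48557389542.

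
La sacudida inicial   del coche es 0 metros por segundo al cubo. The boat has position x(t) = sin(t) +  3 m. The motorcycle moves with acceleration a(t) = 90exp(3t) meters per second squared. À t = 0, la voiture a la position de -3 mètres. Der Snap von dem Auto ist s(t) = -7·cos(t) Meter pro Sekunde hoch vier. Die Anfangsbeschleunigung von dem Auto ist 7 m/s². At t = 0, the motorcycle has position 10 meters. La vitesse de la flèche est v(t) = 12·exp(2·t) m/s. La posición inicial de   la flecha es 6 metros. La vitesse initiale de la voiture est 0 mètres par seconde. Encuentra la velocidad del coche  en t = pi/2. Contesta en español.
Debemos encontrar la antiderivada de nuestra ecuación del snap s(t) = -7·cos(t) 3 veces. La integral del snap, con j(0) = 0, da la sacudida: j(t) = -7·sin(t). La integral de la sacudida es la aceleración. Usando a(0) = 7, obtenemos a(t) = 7·cos(t). La antiderivada de la aceleración es la velocidad. Usando v(0) = 0, obtenemos v(t) = 7·sin(t). Usando v(t) = 7·sin(t) y sustituyendo t = pi/2, encontramos v = 7.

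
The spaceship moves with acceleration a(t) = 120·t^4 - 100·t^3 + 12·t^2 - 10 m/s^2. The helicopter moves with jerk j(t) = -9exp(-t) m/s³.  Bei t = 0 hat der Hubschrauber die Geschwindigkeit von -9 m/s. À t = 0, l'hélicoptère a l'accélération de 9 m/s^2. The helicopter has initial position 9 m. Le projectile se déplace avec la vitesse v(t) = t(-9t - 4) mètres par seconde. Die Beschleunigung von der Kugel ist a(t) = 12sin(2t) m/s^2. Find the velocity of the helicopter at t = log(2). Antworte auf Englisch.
We need to integrate our jerk equation j(t) = -9·exp(-t) 2 times. Taking ∫j(t)dt and applying a(0) = 9, we find a(t) = 9·exp(-t). The integral of acceleration is velocity. Using v(0) = -9, we get v(t) = -9·exp(-t). From the given velocity equation v(t) = -9·exp(-t), we substitute t = log(2) to get v = -9/2.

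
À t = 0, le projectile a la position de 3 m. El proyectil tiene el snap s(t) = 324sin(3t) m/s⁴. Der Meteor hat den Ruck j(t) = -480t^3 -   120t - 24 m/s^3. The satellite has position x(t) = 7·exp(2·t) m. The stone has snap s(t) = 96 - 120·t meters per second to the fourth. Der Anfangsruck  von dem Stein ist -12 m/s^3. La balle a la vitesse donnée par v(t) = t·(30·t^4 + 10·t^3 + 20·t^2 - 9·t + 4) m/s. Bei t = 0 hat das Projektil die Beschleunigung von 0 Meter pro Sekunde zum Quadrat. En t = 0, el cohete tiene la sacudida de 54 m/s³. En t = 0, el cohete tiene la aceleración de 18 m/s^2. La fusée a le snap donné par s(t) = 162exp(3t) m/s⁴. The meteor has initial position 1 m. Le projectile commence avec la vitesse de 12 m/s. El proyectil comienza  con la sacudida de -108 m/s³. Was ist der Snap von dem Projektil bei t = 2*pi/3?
Wir haben den Snap s(t) = 324·sin(3·t). Durch Einsetzen von t = 2*pi/3: s(2*pi/3) = 0.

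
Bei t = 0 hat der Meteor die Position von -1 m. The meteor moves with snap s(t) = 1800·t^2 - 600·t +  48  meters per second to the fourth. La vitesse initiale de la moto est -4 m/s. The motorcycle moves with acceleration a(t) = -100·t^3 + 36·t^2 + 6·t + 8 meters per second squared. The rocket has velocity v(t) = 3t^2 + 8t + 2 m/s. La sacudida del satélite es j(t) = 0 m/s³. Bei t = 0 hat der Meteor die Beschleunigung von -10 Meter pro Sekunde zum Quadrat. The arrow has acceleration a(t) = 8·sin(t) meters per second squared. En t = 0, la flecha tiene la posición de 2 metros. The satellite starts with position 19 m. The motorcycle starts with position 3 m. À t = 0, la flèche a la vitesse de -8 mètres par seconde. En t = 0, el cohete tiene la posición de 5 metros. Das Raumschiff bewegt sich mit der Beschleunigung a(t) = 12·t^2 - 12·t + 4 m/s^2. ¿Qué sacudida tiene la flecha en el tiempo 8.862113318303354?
Para resolver esto, necesitamos tomar 1 derivada de nuestra ecuación de la aceleración a(t) = 8·sin(t). La derivada de la aceleración da la sacudida: j(t) = 8·cos(t). Tenemos la sacudida j(t) = 8·cos(t). Sustituyendo t = 8.862113318303354: j(8.862113318303354) = -6.76669346799086.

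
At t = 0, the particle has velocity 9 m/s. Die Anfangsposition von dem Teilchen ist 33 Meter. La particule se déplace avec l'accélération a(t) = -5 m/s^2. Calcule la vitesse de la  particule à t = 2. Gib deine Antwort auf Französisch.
Nous devons trouver la primitive de notre équation de l'accélération a(t) = -5 1 fois. La primitive de l'accélération est la vitesse. En utilisant v(0) = 9, nous obtenons v(t) = 9 - 5·t. Nous avons la vitesse v(t) = 9 - 5·t. En substituant t = 2: v(2) = -1.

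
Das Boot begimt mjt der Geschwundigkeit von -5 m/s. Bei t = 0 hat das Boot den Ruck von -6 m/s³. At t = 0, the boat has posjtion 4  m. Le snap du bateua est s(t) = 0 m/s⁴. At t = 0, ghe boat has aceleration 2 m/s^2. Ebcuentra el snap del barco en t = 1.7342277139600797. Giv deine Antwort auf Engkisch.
We have snap s(t) = 0. Substituting t = 1.7342277139600797: s(1.7342277139600797) = 0.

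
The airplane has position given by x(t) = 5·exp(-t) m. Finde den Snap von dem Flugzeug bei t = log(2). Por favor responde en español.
Partiendo de la posición x(t) = 5·exp(-t), tomamos 4 derivadas. Derivando la posición, obtenemos la velocidad: v(t) = -5·exp(-t). Tomando d/dt de v(t), encontramos a(t) = 5·exp(-t). Derivando la aceleración, obtenemos la sacudida: j(t) = -5·exp(-t). Derivando la sacudida, obtenemos el snap: s(t) = 5·exp(-t). Tenemos el snap s(t) = 5·exp(-t). Sustituyendo t = log(2): s(log(2)) = 5/2.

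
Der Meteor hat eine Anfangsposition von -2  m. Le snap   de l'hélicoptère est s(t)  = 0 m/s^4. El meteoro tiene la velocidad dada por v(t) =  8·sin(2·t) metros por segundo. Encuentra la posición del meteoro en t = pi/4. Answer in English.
To solve this, we need to take 1 antiderivative of our velocity equation v(t) = 8·sin(2·t). Integrating velocity and using the initial condition x(0) = -2, we get x(t) = 2 - 4·cos(2·t). From the given position equation x(t) = 2 - 4·cos(2·t), we substitute t = pi/4 to get x = 2.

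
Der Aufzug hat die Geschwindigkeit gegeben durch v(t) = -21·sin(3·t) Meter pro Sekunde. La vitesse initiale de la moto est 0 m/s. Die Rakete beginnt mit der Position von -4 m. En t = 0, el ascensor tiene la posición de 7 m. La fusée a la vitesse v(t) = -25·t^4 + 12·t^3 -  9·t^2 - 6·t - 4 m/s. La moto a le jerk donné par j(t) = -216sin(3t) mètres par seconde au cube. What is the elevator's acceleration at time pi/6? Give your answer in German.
Um dies zu lösen, müssen wir 1 Ableitung unserer Gleichung für die Geschwindigkeit v(t) = -21·sin(3·t) nehmen. Mit d/dt von v(t) finden wir a(t) = -63·cos(3·t). Aus der Gleichung für die Beschleunigung a(t) = -63·cos(3·t), setzen wir t = pi/6 ein und erhalten a = 0.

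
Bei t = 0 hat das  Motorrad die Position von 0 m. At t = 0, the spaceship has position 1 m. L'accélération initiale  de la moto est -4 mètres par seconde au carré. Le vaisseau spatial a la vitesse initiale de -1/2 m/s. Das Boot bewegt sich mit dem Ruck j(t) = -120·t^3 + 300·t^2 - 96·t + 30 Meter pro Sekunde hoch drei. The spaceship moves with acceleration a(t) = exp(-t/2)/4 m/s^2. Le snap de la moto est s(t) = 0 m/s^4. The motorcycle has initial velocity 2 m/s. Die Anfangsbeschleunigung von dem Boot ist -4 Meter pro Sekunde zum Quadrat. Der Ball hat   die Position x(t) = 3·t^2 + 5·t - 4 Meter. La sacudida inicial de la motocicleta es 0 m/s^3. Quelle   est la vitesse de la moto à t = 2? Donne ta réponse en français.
En partant du snap s(t) = 0, nous prenons 3 intégrales. La primitive du snap, avec j(0) = 0, donne le jerk: j(t) = 0. L'intégrale du jerk, avec a(0) = -4, donne l'accélération: a(t) = -4. En prenant ∫a(t)dt et en appliquant v(0) = 2, nous trouvons v(t) = 2 - 4·t. En utilisant v(t) = 2 - 4·t et en substituant t = 2, nous trouvons v = -6.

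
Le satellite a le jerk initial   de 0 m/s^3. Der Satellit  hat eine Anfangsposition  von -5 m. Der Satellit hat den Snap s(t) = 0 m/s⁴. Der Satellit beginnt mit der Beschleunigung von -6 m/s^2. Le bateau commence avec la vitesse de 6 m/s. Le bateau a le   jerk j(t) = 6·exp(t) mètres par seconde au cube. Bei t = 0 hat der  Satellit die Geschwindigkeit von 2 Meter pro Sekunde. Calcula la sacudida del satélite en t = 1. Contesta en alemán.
Wir müssen die Stammfunktion unserer Gleichung für den Snap s(t) = 0 1-mal finden. Die Stammfunktion von dem Snap ist der Ruck. Mit j(0) = 0 erhalten wir j(t) = 0. Mit j(t) = 0 und Einsetzen von t = 1, finden wir j = 0.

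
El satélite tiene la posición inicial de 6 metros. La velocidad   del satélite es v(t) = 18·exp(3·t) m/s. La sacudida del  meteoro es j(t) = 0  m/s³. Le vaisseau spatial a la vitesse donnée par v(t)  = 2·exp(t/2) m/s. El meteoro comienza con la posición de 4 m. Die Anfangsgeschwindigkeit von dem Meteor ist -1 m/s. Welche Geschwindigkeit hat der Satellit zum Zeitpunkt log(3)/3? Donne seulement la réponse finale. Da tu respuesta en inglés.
v(log(3)/3) = 54.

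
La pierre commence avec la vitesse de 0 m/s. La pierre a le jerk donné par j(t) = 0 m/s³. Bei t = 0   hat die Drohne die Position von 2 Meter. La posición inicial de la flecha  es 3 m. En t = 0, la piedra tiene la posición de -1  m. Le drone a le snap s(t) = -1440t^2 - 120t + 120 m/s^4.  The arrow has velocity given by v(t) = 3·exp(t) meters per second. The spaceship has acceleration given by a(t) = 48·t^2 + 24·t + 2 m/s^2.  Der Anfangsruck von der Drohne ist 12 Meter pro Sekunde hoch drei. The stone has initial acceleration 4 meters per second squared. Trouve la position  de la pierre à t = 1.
Nous devons intégrer notre équation du jerk j(t) = 0 3 fois. L'intégrale du jerk, avec a(0) = 4, donne l'accélération: a(t) = 4. L'intégrale de l'accélération, avec v(0) = 0, donne la vitesse: v(t) = 4·t. En intégrant la vitesse et en utilisant la condition initiale x(0) = -1, nous obtenons x(t) = 2·t^2 - 1. Nous avons la position x(t) = 2·t^2 - 1. En substituant t = 1: x(1) = 1.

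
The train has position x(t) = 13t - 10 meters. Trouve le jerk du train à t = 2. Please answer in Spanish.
Partiendo de la posición x(t) = 13·t - 10, tomamos 3 derivadas. Derivando la posición, obtenemos la velocidad: v(t) = 13. Tomando d/dt de v(t), encontramos a(t) = 0. Derivando la aceleración, obtenemos la sacudida: j(t) = 0. Tenemos la sacudida j(t) = 0. Sustituyendo t = 2: j(2) = 0.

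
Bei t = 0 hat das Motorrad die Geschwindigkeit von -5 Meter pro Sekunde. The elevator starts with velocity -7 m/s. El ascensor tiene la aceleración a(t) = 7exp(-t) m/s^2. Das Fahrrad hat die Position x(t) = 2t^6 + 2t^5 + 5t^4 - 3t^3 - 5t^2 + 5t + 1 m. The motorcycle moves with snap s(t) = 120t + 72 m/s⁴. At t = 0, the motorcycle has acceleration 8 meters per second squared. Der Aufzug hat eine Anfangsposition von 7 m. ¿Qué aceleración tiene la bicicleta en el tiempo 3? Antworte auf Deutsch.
Ausgehend von der Position x(t) = 2·t^6 + 2·t^5 + 5·t^4 - 3·t^3 - 5·t^2 + 5·t + 1, nehmen wir 2 Ableitungen. Mit d/dt von x(t) finden wir v(t) = 12·t^5 + 10·t^4 + 20·t^3 - 9·t^2 - 10·t + 5. Durch Ableiten von der Geschwindigkeit erhalten wir die Beschleunigung: a(t) = 60·t^4 + 40·t^3 + 60·t^2 - 18·t - 10. Mit a(t) = 60·t^4 + 40·t^3 + 60·t^2 - 18·t - 10 und Einsetzen von t = 3, finden wir a = 6416.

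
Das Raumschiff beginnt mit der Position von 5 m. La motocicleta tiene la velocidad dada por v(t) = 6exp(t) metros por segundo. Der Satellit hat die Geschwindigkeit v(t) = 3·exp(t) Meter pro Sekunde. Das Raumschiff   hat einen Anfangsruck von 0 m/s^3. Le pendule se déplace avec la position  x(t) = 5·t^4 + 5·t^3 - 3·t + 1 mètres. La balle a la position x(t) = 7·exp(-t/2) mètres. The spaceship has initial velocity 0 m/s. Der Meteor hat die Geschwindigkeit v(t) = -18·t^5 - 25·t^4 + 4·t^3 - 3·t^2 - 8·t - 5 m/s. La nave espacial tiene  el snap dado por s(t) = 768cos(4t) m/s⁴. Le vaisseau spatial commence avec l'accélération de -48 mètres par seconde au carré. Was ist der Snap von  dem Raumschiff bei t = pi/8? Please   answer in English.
From the given snap equation s(t) = 768·cos(4·t), we substitute t = pi/8 to get s = 0.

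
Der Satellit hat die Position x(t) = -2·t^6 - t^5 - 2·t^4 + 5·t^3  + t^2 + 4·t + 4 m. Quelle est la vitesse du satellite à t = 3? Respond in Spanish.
Debemos derivar nuestra ecuación de la posición x(t) = -2·t^6 - t^5 - 2·t^4 + 5·t^3 + t^2 + 4·t + 4 1 vez. Tomando d/dt de x(t), encontramos v(t) = -12·t^5 - 5·t^4 - 8·t^3 + 15·t^2 + 2·t + 4. Tenemos la velocidad v(t) = -12·t^5 - 5·t^4 - 8·t^3 + 15·t^2 + 2·t + 4. Sustituyendo t = 3: v(3) = -3392.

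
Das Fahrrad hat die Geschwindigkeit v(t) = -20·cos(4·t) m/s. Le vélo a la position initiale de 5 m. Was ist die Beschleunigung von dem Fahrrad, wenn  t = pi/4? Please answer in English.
Starting from velocity v(t) = -20·cos(4·t), we take 1 derivative. The derivative of velocity gives acceleration: a(t) = 80·sin(4·t). From the given acceleration equation a(t) = 80·sin(4·t), we substitute t = pi/4 to get a = 0.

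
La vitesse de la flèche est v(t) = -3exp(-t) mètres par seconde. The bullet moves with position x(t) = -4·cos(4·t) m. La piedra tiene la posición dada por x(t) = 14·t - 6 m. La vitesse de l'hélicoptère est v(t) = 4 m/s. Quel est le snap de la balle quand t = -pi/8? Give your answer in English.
We must differentiate our position equation x(t) = -4·cos(4·t) 4 times. Taking d/dt of x(t), we find v(t) = 16·sin(4·t). The derivative of velocity gives acceleration: a(t) = 64·cos(4·t). Differentiating acceleration, we get jerk: j(t) = -256·sin(4·t). Taking d/dt of j(t), we find s(t) = -1024·cos(4·t). We have snap s(t) = -1024·cos(4·t). Substituting t = -pi/8: s(-pi/8) = 0.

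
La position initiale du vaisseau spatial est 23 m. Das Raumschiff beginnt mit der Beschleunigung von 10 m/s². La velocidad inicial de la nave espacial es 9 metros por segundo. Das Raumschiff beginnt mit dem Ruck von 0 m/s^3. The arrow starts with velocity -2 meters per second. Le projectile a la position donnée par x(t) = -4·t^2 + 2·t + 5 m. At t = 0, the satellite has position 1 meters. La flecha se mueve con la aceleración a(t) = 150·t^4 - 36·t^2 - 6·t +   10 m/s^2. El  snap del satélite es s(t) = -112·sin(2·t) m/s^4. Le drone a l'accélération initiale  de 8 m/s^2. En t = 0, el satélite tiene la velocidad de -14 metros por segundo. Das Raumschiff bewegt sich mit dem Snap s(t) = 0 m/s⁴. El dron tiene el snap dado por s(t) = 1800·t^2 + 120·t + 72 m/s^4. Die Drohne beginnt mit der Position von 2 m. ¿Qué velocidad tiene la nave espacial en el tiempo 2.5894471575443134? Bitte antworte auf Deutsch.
Wir müssen unsere Gleichung für den Snap s(t) = 0 3-mal integrieren. Mit ∫s(t)dt und Anwendung von j(0) = 0, finden wir j(t) = 0. Durch Integration von dem Ruck und Verwendung der Anfangsbedingung a(0) = 10, erhalten wir a(t) = 10. Mit ∫a(t)dt und Anwendung von v(0) = 9, finden wir v(t) = 10·t + 9. Wir haben die Geschwindigkeit v(t) = 10·t + 9. Durch Einsetzen von t = 2.5894471575443134: v(2.5894471575443134) = 34.8944715754431.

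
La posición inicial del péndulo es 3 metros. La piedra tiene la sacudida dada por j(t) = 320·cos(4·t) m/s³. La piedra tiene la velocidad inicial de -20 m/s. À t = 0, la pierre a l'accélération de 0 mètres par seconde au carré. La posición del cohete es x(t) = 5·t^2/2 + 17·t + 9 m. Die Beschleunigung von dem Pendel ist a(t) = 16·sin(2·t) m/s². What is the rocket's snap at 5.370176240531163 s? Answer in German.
Um dies zu lösen, müssen wir 4 Ableitungen unserer Gleichung für die Position x(t) = 5·t^2/2 + 17·t + 9 nehmen. Die Ableitung von der Position ergibt die Geschwindigkeit: v(t) = 5·t + 17. Mit d/dt von v(t) finden wir a(t) = 5. Durch Ableiten von der Beschleunigung erhalten wir den Ruck: j(t) = 0. Durch Ableiten von dem Ruck erhalten wir den Snap: s(t) = 0. Aus der Gleichung für den Snap s(t) = 0, setzen wir t = 5.370176240531163 ein und erhalten s = 0.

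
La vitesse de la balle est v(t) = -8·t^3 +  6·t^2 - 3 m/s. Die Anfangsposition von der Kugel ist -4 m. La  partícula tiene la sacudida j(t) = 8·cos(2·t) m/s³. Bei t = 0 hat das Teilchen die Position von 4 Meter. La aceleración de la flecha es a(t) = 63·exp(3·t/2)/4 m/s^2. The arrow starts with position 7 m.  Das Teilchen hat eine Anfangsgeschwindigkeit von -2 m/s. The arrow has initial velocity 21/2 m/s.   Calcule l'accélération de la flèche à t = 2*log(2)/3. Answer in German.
Wir haben die Beschleunigung a(t) = 63·exp(3·t/2)/4. Durch Einsetzen von t = 2*log(2)/3: a(2*log(2)/3) = 63/2.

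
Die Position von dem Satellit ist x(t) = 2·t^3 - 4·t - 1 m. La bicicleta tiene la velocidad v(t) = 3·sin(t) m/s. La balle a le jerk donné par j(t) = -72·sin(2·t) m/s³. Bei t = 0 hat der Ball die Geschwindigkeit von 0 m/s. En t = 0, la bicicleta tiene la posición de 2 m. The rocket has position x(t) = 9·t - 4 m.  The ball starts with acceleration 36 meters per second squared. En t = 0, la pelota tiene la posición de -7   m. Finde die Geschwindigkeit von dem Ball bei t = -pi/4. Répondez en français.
Pour résoudre ceci, nous devons prendre 2 primitives de notre équation du jerk j(t) = -72·sin(2·t). En intégrant le jerk et en utilisant la condition initiale a(0) = 36, nous obtenons a(t) = 36·cos(2·t). La primitive de l'accélération est la vitesse. En utilisant v(0) = 0, nous obtenons v(t) = 18·sin(2·t). Nous avons la vitesse v(t) = 18·sin(2·t). En substituant t = -pi/4: v(-pi/4) = -18.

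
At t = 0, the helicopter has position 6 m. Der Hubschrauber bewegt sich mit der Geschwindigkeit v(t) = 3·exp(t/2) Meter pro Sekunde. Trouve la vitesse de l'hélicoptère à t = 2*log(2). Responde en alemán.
Wir haben die Geschwindigkeit v(t) = 3·exp(t/2). Durch Einsetzen von t = 2*log(2): v(2*log(2)) = 6.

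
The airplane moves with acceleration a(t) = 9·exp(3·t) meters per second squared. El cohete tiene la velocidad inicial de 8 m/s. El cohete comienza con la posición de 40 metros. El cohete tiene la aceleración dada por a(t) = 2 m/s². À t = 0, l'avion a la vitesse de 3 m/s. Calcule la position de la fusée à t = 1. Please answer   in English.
We need to integrate our acceleration equation a(t) = 2 2 times. The integral of acceleration, with v(0) = 8, gives velocity: v(t) = 2·t + 8. The integral of velocity is position. Using x(0) = 40, we get x(t) = t^2 + 8·t + 40. Using x(t) = t^2 + 8·t + 40 and substituting t = 1, we find x = 49.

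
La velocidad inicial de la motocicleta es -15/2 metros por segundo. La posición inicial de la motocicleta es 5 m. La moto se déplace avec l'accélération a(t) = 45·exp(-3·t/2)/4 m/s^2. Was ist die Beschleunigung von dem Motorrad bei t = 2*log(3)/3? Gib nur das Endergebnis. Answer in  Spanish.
En t = 2*log(3)/3, a = 15/4.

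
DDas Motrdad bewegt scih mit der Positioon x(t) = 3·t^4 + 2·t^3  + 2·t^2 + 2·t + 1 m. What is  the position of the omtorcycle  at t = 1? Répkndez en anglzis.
Using x(t) = 3·t^4 + 2·t^3 + 2·t^2 + 2·t + 1 and substituting t = 1, we find x = 10.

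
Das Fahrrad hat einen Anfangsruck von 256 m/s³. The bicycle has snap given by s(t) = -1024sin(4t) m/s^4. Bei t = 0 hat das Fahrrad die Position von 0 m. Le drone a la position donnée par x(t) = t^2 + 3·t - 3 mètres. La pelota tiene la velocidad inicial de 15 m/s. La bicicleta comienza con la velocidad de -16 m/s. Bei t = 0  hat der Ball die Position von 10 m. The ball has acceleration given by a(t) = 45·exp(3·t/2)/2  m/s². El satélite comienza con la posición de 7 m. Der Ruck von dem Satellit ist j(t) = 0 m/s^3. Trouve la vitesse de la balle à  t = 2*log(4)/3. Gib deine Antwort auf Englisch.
To solve this, we need to take 1 integral of our acceleration equation a(t) = 45·exp(3·t/2)/2. The integral of acceleration, with v(0) = 15, gives velocity: v(t) = 15·exp(3·t/2). Using v(t) = 15·exp(3·t/2) and substituting t = 2*log(4)/3, we find v = 60.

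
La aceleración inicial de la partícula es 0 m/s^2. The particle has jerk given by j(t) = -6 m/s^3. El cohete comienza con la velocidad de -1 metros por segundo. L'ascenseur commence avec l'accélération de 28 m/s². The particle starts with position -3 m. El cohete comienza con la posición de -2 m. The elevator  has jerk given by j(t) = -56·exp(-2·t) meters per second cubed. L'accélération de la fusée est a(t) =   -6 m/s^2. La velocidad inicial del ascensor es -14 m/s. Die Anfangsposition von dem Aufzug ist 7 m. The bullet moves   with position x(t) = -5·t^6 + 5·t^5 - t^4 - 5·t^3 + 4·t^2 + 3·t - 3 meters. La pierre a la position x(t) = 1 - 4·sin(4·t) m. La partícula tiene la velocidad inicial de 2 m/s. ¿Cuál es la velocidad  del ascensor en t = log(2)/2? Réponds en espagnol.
Para resolver esto, necesitamos tomar 2 antiderivadas de nuestra ecuación de la sacudida j(t) = -56·exp(-2·t). Tomando ∫j(t)dt y aplicando a(0) = 28, encontramos a(t) = 28·exp(-2·t). Integrando la aceleración y usando la condición inicial v(0) = -14, obtenemos v(t) = -14·exp(-2·t). Usando v(t) = -14·exp(-2·t) y sustituyendo t = log(2)/2, encontramos v = -7.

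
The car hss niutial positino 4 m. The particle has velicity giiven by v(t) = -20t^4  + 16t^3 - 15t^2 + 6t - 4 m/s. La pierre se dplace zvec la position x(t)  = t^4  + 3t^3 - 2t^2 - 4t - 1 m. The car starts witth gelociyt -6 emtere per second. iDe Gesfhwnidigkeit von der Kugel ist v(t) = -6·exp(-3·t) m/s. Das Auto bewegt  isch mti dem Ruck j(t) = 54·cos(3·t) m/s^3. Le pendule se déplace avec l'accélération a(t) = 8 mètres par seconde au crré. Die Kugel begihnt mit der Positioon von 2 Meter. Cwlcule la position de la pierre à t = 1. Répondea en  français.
En utilisant x(t) = t^4 + 3·t^3 - 2·t^2 - 4·t - 1 et en substituant t = 1, nous trouvons x = -3.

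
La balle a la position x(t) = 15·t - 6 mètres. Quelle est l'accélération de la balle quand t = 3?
Nous devons dériver notre équation de la position x(t) = 15·t - 6 2 fois. En prenant d/dt de x(t), nous trouvons v(t) = 15. En dérivant la vitesse, nous obtenons l'accélération: a(t) = 0. Nous avons l'accélération a(t) = 0. En substituant t = 3: a(3) = 0.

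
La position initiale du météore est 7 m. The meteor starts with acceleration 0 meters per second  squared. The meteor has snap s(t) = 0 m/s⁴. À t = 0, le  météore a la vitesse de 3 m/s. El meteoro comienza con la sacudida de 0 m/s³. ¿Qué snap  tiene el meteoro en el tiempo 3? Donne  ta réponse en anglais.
From the given snap equation s(t) = 0, we substitute t = 3 to get s = 0.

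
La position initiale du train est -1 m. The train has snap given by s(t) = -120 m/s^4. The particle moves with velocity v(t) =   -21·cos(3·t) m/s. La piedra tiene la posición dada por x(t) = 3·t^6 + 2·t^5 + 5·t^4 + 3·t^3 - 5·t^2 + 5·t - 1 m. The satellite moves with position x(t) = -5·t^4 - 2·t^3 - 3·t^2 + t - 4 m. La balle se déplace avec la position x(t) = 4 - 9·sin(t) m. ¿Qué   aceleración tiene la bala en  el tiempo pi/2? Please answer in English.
Starting from position x(t) = 4 - 9·sin(t), we take 2 derivatives. Differentiating position, we get velocity: v(t) = -9·cos(t). Differentiating velocity, we get acceleration: a(t) = 9·sin(t). We have acceleration a(t) = 9·sin(t). Substituting t = pi/2: a(pi/2) = 9.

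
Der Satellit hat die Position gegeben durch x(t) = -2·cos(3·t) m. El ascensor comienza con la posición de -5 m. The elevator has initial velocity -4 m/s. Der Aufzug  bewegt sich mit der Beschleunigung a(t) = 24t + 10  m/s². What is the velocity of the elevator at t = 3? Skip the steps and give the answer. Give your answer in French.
v(3) = 134.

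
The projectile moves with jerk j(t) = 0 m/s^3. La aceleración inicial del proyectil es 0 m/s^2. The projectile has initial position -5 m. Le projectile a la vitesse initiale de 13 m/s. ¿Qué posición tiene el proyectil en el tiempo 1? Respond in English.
Starting from jerk j(t) = 0, we take 3 integrals. The antiderivative of jerk, with a(0) = 0, gives acceleration: a(t) = 0. Integrating acceleration and using the initial condition v(0) = 13, we get v(t) = 13. The integral of velocity, with x(0) = -5, gives position: x(t) = 13·t - 5. From the given position equation x(t) = 13·t - 5, we substitute t = 1 to get x = 8.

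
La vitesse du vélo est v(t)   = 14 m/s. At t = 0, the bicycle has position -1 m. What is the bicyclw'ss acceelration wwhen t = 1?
Starting from velocity v(t) = 14, we take 1 derivative. Taking d/dt of v(t), we find a(t) = 0. From the given acceleration equation a(t) = 0, we substitute t = 1 to get a = 0.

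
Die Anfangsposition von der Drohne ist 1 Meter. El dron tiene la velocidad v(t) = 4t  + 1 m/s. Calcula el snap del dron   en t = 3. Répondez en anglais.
We must differentiate our velocity equation v(t) = 4·t + 1 3 times. Taking d/dt of v(t), we find a(t) = 4. The derivative of acceleration gives jerk: j(t) = 0. Taking d/dt of j(t), we find s(t) = 0. Using s(t) = 0 and substituting t = 3, we find s = 0.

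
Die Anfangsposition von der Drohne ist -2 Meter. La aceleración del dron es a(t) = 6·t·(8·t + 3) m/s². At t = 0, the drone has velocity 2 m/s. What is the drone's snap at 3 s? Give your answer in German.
Wir müssen unsere Gleichung für die Beschleunigung a(t) = 6·t·(8·t + 3) 2-mal ableiten. Durch Ableiten von der Beschleunigung erhalten wir den Ruck: j(t) = 96·t + 18. Durch Ableiten von dem Ruck erhalten wir den Snap: s(t) = 96. Wir haben den Snap s(t) = 96. Durch Einsetzen von t = 3: s(3) = 96.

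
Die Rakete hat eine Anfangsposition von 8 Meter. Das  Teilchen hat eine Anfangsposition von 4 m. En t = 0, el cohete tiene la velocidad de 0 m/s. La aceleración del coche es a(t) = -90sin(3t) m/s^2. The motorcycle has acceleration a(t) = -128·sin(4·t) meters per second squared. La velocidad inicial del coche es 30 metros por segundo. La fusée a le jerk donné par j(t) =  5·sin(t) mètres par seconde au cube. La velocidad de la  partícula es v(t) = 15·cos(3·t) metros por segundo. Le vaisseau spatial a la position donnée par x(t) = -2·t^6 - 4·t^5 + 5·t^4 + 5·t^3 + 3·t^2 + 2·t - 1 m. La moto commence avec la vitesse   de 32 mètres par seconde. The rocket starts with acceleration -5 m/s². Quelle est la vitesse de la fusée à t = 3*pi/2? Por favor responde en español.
Partiendo de la sacudida j(t) = 5·sin(t), tomamos 2 antiderivadas. Integrando la sacudida y usando la condición inicial a(0) = -5, obtenemos a(t) = -5·cos(t). Tomando ∫a(t)dt y aplicando v(0) = 0, encontramos v(t) = -5·sin(t). De la ecuación de la velocidad v(t) = -5·sin(t), sustituimos t = 3*pi/2 para obtener v = 5.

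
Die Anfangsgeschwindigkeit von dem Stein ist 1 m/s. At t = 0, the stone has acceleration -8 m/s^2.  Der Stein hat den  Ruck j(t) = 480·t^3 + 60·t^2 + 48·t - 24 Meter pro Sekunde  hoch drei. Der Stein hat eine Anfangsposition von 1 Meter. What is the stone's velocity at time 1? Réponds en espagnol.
Necesitamos integrar nuestra ecuación de la sacudida j(t) = 480·t^3 + 60·t^2 + 48·t - 24 2 veces. La antiderivada de la sacudida es la aceleración. Usando a(0) = -8, obtenemos a(t) = 120·t^4 + 20·t^3 + 24·t^2 - 24·t - 8. La integral de la aceleración es la velocidad. Usando v(0) = 1, obtenemos v(t) = 24·t^5 + 5·t^4 + 8·t^3 - 12·t^2 - 8·t + 1. De la ecuación de la velocidad v(t) = 24·t^5 + 5·t^4 + 8·t^3 - 12·t^2 - 8·t + 1, sustituimos t = 1 para obtener v = 18.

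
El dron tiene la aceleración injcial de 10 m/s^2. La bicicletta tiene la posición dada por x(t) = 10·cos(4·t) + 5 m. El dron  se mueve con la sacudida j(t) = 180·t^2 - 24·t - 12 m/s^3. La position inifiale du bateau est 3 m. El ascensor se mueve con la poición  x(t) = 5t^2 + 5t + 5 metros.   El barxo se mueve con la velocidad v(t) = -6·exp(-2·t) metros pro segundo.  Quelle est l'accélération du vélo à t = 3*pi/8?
Pour résoudre ceci, nous devons prendre 2 dérivées de notre équation de la position x(t) = 10·cos(4·t) + 5. En prenant d/dt de x(t), nous trouvons v(t) = -40·sin(4·t). En dérivant la vitesse, nous obtenons l'accélération: a(t) = -160·cos(4·t). De l'équation de l'accélération a(t) = -160·cos(4·t), nous substituons t = 3*pi/8 pour obtenir a = 0.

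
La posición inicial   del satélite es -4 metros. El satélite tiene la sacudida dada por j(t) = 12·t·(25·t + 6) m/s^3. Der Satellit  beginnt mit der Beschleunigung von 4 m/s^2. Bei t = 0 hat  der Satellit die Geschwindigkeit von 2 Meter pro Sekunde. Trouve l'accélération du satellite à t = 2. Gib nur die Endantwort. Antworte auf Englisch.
The acceleration at t = 2 is a = 948.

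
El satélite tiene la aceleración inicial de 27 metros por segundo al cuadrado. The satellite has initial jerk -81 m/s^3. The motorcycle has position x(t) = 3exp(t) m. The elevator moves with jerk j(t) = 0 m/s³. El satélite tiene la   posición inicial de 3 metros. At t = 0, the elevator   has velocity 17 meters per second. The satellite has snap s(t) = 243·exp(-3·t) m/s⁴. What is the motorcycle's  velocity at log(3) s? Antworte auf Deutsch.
Wir müssen unsere Gleichung für die Position x(t) = 3·exp(t) 1-mal ableiten. Die Ableitung von der Position ergibt die Geschwindigkeit: v(t) = 3·exp(t). Wir haben die Geschwindigkeit v(t) = 3·exp(t). Durch Einsetzen von t = log(3): v(log(3)) = 9.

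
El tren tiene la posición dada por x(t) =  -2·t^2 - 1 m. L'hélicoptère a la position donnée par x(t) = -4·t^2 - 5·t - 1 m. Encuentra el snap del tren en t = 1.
Debemos derivar nuestra ecuación de la posición x(t) = -2·t^2 - 1 4 veces. Tomando d/dt de x(t), encontramos v(t) = -4·t. Derivando la velocidad, obtenemos la aceleración: a(t) = -4. Tomando d/dt de a(t), encontramos j(t) = 0. La derivada de la sacudida da el snap: s(t) = 0. Tenemos el snap s(t) = 0. Sustituyendo t = 1: s(1) = 0.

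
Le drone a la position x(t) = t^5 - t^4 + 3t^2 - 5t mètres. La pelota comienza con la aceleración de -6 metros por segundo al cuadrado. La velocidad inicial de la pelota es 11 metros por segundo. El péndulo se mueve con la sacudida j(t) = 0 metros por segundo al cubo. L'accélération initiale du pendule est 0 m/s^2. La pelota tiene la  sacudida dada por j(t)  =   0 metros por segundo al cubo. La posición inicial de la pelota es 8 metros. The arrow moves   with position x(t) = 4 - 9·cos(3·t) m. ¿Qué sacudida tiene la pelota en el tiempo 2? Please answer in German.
Mit j(t) = 0 und Einsetzen von t = 2, finden wir j = 0.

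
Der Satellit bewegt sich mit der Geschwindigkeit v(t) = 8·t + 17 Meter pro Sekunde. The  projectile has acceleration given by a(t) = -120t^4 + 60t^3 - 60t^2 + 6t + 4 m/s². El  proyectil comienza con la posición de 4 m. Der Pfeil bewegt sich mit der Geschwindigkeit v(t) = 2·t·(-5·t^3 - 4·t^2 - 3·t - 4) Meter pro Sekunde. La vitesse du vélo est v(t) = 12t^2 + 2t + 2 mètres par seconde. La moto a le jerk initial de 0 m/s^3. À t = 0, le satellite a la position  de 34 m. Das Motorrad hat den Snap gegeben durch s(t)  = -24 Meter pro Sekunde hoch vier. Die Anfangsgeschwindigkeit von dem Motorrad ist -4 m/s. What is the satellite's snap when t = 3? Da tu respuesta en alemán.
Wir müssen unsere Gleichung für die Geschwindigkeit v(t) = 8·t + 17 3-mal ableiten. Mit d/dt von v(t) finden wir a(t) = 8. Mit d/dt von a(t) finden wir j(t) = 0. Mit d/dt von j(t) finden wir s(t) = 0. Aus der Gleichung für den Snap s(t) = 0, setzen wir t = 3 ein und erhalten s = 0.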